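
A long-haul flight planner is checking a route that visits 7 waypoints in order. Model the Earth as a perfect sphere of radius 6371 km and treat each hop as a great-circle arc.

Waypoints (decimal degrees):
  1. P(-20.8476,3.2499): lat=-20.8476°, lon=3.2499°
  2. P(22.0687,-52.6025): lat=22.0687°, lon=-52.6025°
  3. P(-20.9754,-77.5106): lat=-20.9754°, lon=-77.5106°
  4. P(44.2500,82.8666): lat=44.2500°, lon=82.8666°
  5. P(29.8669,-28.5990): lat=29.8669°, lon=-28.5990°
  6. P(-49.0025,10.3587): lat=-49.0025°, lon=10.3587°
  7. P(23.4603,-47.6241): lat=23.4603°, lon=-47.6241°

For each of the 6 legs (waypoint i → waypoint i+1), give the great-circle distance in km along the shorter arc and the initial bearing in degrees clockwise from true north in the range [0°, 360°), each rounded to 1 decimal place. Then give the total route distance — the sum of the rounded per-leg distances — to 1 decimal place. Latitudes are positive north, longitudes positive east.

Leg 1: φ1=-0.3638593, φ2=0.3851715, Δφ=0.7490307, Δλ=-0.9748083 rad; a=sin²(Δφ/2)+cosφ1·cosφ2·sin²(Δλ/2)=0.3237843103; c=2·atan2(√a, √(1-a))=1.210628412; dist=6371·c=7712.914 ≈ 7712.9 km; running total=7712.9 km
Leg 1 bearing: y=sinΔλ·cosφ2=-0.76695978, x=cosφ1·sinφ2-sinφ1·cosφ2·cosΔλ=0.53625071; θ=atan2(y, x)=-55.0391° <0 so +360° → 304.9609° ≈ 305.0°
Leg 2: φ1=0.3851715, φ2=-0.3660898, Δφ=-0.7512613, Δλ=-0.4347284 rad; a=sin²(Δφ/2)+cosφ1·cosφ2·sin²(Δλ/2)=0.1748299663; c=2·atan2(√a, √(1-a))=0.862764308; dist=6371·c=5496.671 ≈ 5496.7 km; running total=13209.6 km
Leg 2 bearing: y=sinΔλ·cosφ2=-0.39325527, x=cosφ1·sinφ2-sinφ1·cosφ2·cosΔλ=-0.64992930; θ=atan2(y, x)=-148.8230° <0 so +360° → 211.1770° ≈ 211.2°
Leg 3: φ1=-0.3660898, φ2=0.7723082, Δφ=1.1383980, Δλ=2.7991102 rad; a=sin²(Δφ/2)+cosφ1·cosφ2·sin²(Δλ/2)=0.9398891353; c=2·atan2(√a, √(1-a))=2.646191904; dist=6371·c=16858.889 ≈ 16858.9 km; running total=30068.5 km
Leg 3 bearing: y=sinΔλ·cosφ2=0.24055312, x=cosφ1·sinφ2-sinφ1·cosφ2·cosΔλ=0.41002975; θ=atan2(y, x)=30.3990° ≈ 30.4°
Leg 4: φ1=0.7723082, φ2=0.5212757, Δφ=-0.2510325, Δλ=-1.9454417 rad; a=sin²(Δφ/2)+cosφ1·cosφ2·sin²(Δλ/2)=0.4399102981; c=2·atan2(√a, √(1-a))=1.450325733; dist=6371·c=9240.025 ≈ 9240.0 km; running total=39308.5 km
Leg 4 bearing: y=sinΔλ·cosφ2=-0.80703444, x=cosφ1·sinφ2-sinφ1·cosφ2·cosΔλ=0.57814558; θ=atan2(y, x)=-54.3828° <0 so +360° → 305.6172° ≈ 305.6°
Leg 5: φ1=0.5212757, φ2=-0.8552550, Δφ=-1.3765307, Δλ=0.6799401 rad; a=sin²(Δφ/2)+cosφ1·cosφ2·sin²(Δλ/2)=0.4667352474; c=2·atan2(√a, √(1-a))=1.504217645; dist=6371·c=9583.371 ≈ 9583.4 km; running total=48891.9 km
Leg 5 bearing: y=sinΔλ·cosφ2=0.41247410, x=cosφ1·sinφ2-sinφ1·cosφ2·cosΔλ=-0.90853671; θ=atan2(y, x)=155.5820° ≈ 155.6°
Leg 6: φ1=-0.8552550, φ2=0.4094595, Δφ=1.2647144, Δλ=-1.0119908 rad; a=sin²(Δφ/2)+cosφ1·cosφ2·sin²(Δλ/2)=0.4907073893; c=2·atan2(√a, √(1-a))=1.552210035; dist=6371·c=9889.130 ≈ 9889.1 km; running total=58781.0 km
Leg 6 bearing: y=sinΔλ·cosφ2=-0.77779921, x=cosφ1·sinφ2-sinφ1·cosφ2·cosΔλ=0.62823800; θ=atan2(y, x)=-51.0718° <0 so +360° → 308.9282° ≈ 308.9°

Leg 1: dist=7712.9 km, bearing=305.0°
Leg 2: dist=5496.7 km, bearing=211.2°
Leg 3: dist=16858.9 km, bearing=30.4°
Leg 4: dist=9240.0 km, bearing=305.6°
Leg 5: dist=9583.4 km, bearing=155.6°
Leg 6: dist=9889.1 km, bearing=308.9°
Total: 58781.0 km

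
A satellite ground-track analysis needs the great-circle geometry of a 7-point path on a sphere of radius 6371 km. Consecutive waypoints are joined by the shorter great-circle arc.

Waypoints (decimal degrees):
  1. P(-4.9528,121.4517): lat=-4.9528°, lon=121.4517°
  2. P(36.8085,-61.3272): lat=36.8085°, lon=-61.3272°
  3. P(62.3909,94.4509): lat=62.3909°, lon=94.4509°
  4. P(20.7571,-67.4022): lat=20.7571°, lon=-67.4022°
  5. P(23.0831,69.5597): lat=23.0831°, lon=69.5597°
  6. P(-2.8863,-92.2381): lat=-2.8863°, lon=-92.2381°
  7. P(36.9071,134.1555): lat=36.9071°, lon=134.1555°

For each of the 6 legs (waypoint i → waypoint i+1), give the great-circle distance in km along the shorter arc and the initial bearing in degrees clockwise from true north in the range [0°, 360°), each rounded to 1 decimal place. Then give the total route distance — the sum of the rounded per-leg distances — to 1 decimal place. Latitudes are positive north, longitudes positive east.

Leg 1: dist=16461.6 km, bearing=4.2°
Leg 2: dist=8773.2 km, bearing=11.2°
Leg 3: dist=10631.3 km, bearing=343.0°
Leg 4: dist=13268.5 km, bearing=46.1°
Leg 5: dist=17034.4 km, bearing=316.2°
Leg 6: dist=13957.5 km, bearing=314.7°
Total: 80126.5 km

Leg 1: φ1=-0.0864427, φ2=0.6424295, Δφ=0.7288722, Δλ=-3.1900936 rad; a=sin²(Δφ/2)+cosφ1·cosφ2·sin²(Δλ/2)=0.9242210098; c=2·atan2(√a, √(1-a))=2.583831101; dist=6371·c=16461.588 ≈ 16461.6 km; running total=16461.6 km
Leg 1 bearing: y=sinΔλ·cosφ2=0.03881670, x=cosφ1·sinφ2-sinφ1·cosφ2·cosΔλ=0.52786305; θ=atan2(y, x)=4.2057° ≈ 4.2°
Leg 2: φ1=0.6424295, φ2=1.0889266, Δφ=0.4464971, Δλ=2.7188407 rad; a=sin²(Δφ/2)+cosφ1·cosφ2·sin²(Δλ/2)=0.4037317024; c=2·atan2(√a, √(1-a))=1.377049872; dist=6371·c=8773.185 ≈ 8773.2 km; running total=25234.8 km
Leg 2 bearing: y=sinΔλ·cosφ2=0.19013497, x=cosφ1·sinφ2-sinφ1·cosφ2·cosΔλ=0.96269328; θ=atan2(y, x)=11.1723° ≈ 11.2°
Leg 3: φ1=1.0889266, φ2=0.3622797, Δφ=-0.7266469, Δλ=-2.8248695 rad; a=sin²(Δφ/2)+cosφ1·cosφ2·sin²(Δλ/2)=0.5488752365; c=2·atan2(√a, √(1-a))=1.668703143; dist=6371·c=10631.308 ≈ 10631.3 km; running total=35866.1 km
Leg 3 bearing: y=sinΔλ·cosφ2=-0.29123828, x=cosφ1·sinφ2-sinφ1·cosφ2·cosΔλ=0.95164337; θ=atan2(y, x)=-17.0161° <0 so +360° → 342.9839° ≈ 343.0°
Leg 4: φ1=0.3622797, φ2=0.4028761, Δφ=0.0405964, Δλ=2.3904361 rad; a=sin²(Δφ/2)+cosφ1·cosφ2·sin²(Δλ/2)=0.7448939192; c=2·atan2(√a, √(1-a))=2.082642714; dist=6371·c=13268.517 ≈ 13268.5 km; running total=49134.6 km
Leg 4 bearing: y=sinΔλ·cosφ2=0.62784290, x=cosφ1·sinφ2-sinφ1·cosφ2·cosΔλ=0.60491418; θ=atan2(y, x)=46.0656° ≈ 46.1°
Leg 5: φ1=0.4028761, φ2=-0.0503754, Δφ=-0.4532515, Δλ=-2.8239043 rad; a=sin²(Δφ/2)+cosφ1·cosφ2·sin²(Δλ/2)=0.9462685501; c=2·atan2(√a, √(1-a))=2.673736374; dist=6371·c=17034.374 ≈ 17034.4 km; running total=66169.0 km
Leg 5 bearing: y=sinΔλ·cosφ2=-0.31197513, x=cosφ1·sinφ2-sinφ1·cosφ2·cosΔλ=0.32565172; θ=atan2(y, x)=-43.7712° <0 so +360° → 316.2288° ≈ 316.2°
Leg 6: φ1=-0.0503754, φ2=0.6441504, Δφ=0.6945259, Δλ=3.9513137 rad; a=sin²(Δφ/2)+cosφ1·cosφ2·sin²(Δλ/2)=0.7905152778; c=2·atan2(√a, √(1-a))=2.190790669; dist=6371·c=13957.527 ≈ 13957.5 km; running total=80126.5 km
Leg 6 bearing: y=sinΔλ·cosφ2=-0.57899364, x=cosφ1·sinφ2-sinφ1·cosφ2·cosΔλ=0.57198763; θ=atan2(y, x)=-45.3488° <0 so +360° → 314.6512° ≈ 314.7°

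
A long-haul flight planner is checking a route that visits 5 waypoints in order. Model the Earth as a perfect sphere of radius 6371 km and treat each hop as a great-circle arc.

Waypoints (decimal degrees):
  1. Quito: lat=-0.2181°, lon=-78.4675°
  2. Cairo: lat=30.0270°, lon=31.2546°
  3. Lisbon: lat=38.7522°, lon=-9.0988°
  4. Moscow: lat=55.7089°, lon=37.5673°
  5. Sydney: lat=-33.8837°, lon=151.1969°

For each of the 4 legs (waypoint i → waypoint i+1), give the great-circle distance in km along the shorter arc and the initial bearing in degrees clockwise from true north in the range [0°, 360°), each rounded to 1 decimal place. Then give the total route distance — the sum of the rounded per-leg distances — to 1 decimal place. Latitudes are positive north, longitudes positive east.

Leg 1: φ1=-0.0038066, φ2=0.5240700, Δφ=0.5278766, Δλ=1.9150119 rad; a=sin²(Δφ/2)+cosφ1·cosφ2·sin²(Δλ/2)=0.6470353475; c=2·atan2(√a, √(1-a))=1.869279403; dist=6371·c=11909.179 ≈ 11909.2 km; running total=11909.2 km
Leg 1 bearing: y=sinΔλ·cosφ2=0.81500286, x=cosφ1·sinφ2-sinφ1·cosφ2·cosΔλ=0.49929227; θ=atan2(y, x)=58.5073° ≈ 58.5°
Leg 2: φ1=0.5240700, φ2=0.6763535, Δφ=0.1522835, Δλ=-0.7042997 rad; a=sin²(Δφ/2)+cosφ1·cosφ2·sin²(Δλ/2)=0.0861125826; c=2·atan2(√a, √(1-a))=0.595666323; dist=6371·c=3794.990 ≈ 3795.0 km; running total=15704.2 km
Leg 2 bearing: y=sinΔλ·cosφ2=-0.50495988, x=cosφ1·sinφ2-sinφ1·cosφ2·cosΔλ=0.24454926; θ=atan2(y, x)=-64.1594° <0 so +360° → 295.8406° ≈ 295.8°
Leg 3: φ1=0.6763535, φ2=0.9723037, Δφ=0.2959502, Δλ=0.8144771 rad; a=sin²(Δφ/2)+cosφ1·cosφ2·sin²(Δλ/2)=0.0906639582; c=2·atan2(√a, √(1-a))=0.611701525; dist=6371·c=3897.150 ≈ 3897.2 km; running total=19601.4 km
Leg 3 bearing: y=sinΔλ·cosφ2=0.40979683, x=cosφ1·sinφ2-sinφ1·cosφ2·cosΔλ=0.40229663; θ=atan2(y, x)=45.5291° ≈ 45.5°
Leg 4: φ1=0.9723037, φ2=-0.5913821, Δφ=-1.5636859, Δλ=1.9832106 rad; a=sin²(Δφ/2)+cosφ1·cosφ2·sin²(Δλ/2)=0.8240386008; c=2·atan2(√a, √(1-a))=2.275853276; dist=6371·c=14499.461 ≈ 14499.5 km; running total=34100.9 km
Leg 4 bearing: y=sinΔλ·cosφ2=0.76056589, x=cosφ1·sinφ2-sinφ1·cosφ2·cosΔλ=-0.03918504; θ=atan2(y, x)=92.9493° ≈ 92.9°

Leg 1: dist=11909.2 km, bearing=58.5°
Leg 2: dist=3795.0 km, bearing=295.8°
Leg 3: dist=3897.2 km, bearing=45.5°
Leg 4: dist=14499.5 km, bearing=92.9°
Total: 34100.9 km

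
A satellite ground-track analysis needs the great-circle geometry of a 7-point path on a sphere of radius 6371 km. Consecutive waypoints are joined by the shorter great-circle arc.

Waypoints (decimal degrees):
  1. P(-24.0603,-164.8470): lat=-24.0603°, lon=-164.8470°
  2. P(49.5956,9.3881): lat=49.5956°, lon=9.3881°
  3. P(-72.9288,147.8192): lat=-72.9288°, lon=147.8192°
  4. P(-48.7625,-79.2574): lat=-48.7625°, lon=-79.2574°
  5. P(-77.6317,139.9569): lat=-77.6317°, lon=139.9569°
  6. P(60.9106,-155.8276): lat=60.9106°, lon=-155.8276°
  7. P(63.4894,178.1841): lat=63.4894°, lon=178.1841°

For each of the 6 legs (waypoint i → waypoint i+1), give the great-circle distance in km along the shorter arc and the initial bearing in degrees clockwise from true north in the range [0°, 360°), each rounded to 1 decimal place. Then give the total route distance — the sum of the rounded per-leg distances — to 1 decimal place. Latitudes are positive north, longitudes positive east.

Leg 1: dist=17131.8 km, bearing=8.6°
Leg 2: dist=16734.1 km, bearing=156.7°
Leg 3: dist=6010.2 km, bearing=143.4°
Leg 4: dist=5705.2 km, bearing=190.0°
Leg 5: dist=16004.1 km, bearing=48.0°
Leg 6: dist=1367.7 km, bearing=293.3°
Total: 62953.1 km

Leg 1: φ1=-0.4199315, φ2=0.8656065, Δφ=1.2855380, Δλ=3.0409762 rad; a=sin²(Δφ/2)+cosφ1·cosφ2·sin²(Δλ/2)=0.9496632441; c=2·atan2(√a, √(1-a))=2.689023156; dist=6371·c=17131.767 ≈ 17131.8 km; running total=17131.8 km
Leg 1 bearing: y=sinΔλ·cosφ2=0.06510745, x=cosφ1·sinφ2-sinφ1·cosφ2·cosΔλ=0.43240362; θ=atan2(y, x)=8.5628° ≈ 8.6°
Leg 2: φ1=0.8656065, φ2=-1.2728477, Δφ=-2.1384542, Δλ=2.4160785 rad; a=sin²(Δφ/2)+cosφ1·cosφ2·sin²(Δλ/2)=0.9351484074; c=2·atan2(√a, √(1-a))=2.626600963; dist=6371·c=16734.075 ≈ 16734.1 km; running total=33865.9 km
Leg 2 bearing: y=sinΔλ·cosφ2=0.19478290, x=cosφ1·sinφ2-sinφ1·cosφ2·cosΔλ=-0.45237493; θ=atan2(y, x)=156.7043° ≈ 156.7°
Leg 3: φ1=-1.2728477, φ2=-0.8510662, Δφ=0.4217815, Δλ=-3.9632343 rad; a=sin²(Δφ/2)+cosφ1·cosφ2·sin²(Δλ/2)=0.2064659724; c=2·atan2(√a, √(1-a))=0.943364015; dist=6371·c=6010.172 ≈ 6010.2 km; running total=39876.1 km
Leg 3 bearing: y=sinΔλ·cosφ2=0.48269563, x=cosφ1·sinφ2-sinφ1·cosφ2·cosΔλ=-0.64988924; θ=atan2(y, x)=143.3974° ≈ 143.4°
Leg 4: φ1=-0.8510662, φ2=-1.3549288, Δφ=-0.5038626, Δλ=3.8260113 rad; a=sin²(Δφ/2)+cosφ1·cosφ2·sin²(Δλ/2)=0.1874319839; c=2·atan2(√a, √(1-a))=0.895490521; dist=6371·c=5705.170 ≈ 5705.2 km; running total=45581.3 km
Leg 4 bearing: y=sinΔλ·cosφ2=-0.13541890, x=cosφ1·sinφ2-sinφ1·cosφ2·cosΔλ=-0.76867852; θ=atan2(y, x)=-170.0087° <0 so +360° → 189.9913° ≈ 190.0°
Leg 5: φ1=-1.3549288, φ2=1.0630905, Δφ=2.4180193, Δλ=-5.1624134 rad; a=sin²(Δφ/2)+cosφ1·cosφ2·sin²(Δλ/2)=0.9041414105; c=2·atan2(√a, √(1-a))=2.512026144; dist=6371·c=16004.119 ≈ 16004.1 km; running total=61585.4 km
Leg 5 bearing: y=sinΔλ·cosφ2=0.43776855, x=cosφ1·sinφ2-sinφ1·cosφ2·cosΔλ=0.39374811; θ=atan2(y, x)=48.0304° ≈ 48.0°
Leg 6: φ1=1.0630905, φ2=1.1080991, Δφ=0.0450086, Δλ=5.8296039 rad; a=sin²(Δφ/2)+cosφ1·cosφ2·sin²(Δλ/2)=0.0114780051; c=2·atan2(√a, √(1-a))=0.214682936; dist=6371·c=1367.745 ≈ 1367.7 km; running total=62953.1 km
Leg 6 bearing: y=sinΔλ·cosφ2=-0.19559090, x=cosφ1·sinφ2-sinφ1·cosφ2·cosΔλ=0.08443485; θ=atan2(y, x)=-66.6506° <0 so +360° → 293.3494° ≈ 293.3°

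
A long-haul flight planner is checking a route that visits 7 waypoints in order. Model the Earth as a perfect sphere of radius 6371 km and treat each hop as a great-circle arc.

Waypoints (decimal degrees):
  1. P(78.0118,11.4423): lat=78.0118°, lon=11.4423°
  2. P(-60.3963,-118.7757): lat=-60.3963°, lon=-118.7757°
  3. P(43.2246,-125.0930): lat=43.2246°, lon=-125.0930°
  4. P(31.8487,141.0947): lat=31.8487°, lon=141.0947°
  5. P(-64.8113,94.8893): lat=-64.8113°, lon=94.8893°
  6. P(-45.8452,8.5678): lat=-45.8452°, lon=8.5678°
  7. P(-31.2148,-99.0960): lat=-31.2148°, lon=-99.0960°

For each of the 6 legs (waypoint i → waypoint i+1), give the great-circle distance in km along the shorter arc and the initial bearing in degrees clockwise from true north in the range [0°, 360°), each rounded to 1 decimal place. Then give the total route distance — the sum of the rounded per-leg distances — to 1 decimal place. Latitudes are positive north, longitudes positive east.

Leg 1: φ1=1.3615628, φ2=-1.0541143, Δφ=-2.4156771, Δλ=-2.2727328 rad; a=sin²(Δφ/2)+cosφ1·cosφ2·sin²(Δλ/2)=0.9583772083; c=2·atan2(√a, √(1-a))=2.730674412; dist=6371·c=17397.127 ≈ 17397.1 km; running total=17397.1 km
Leg 1 bearing: y=sinΔλ·cosφ2=-0.37721353, x=cosφ1·sinφ2-sinφ1·cosφ2·cosΔλ=0.13142028; θ=atan2(y, x)=-70.7918° <0 so +360° → 289.2082° ≈ 289.2°
Leg 2: φ1=-1.0541143, φ2=0.7544116, Δφ=1.8085259, Δλ=-0.1102577 rad; a=sin²(Δφ/2)+cosφ1·cosφ2·sin²(Δλ/2)=0.6188412121; c=2·atan2(√a, √(1-a))=1.810775528; dist=6371·c=11536.451 ≈ 11536.5 km; running total=28933.6 km
Leg 2 bearing: y=sinΔλ·cosφ2=-0.08017930, x=cosφ1·sinφ2-sinφ1·cosφ2·cosΔλ=0.96802807; θ=atan2(y, x)=-4.7349° <0 so +360° → 355.2651° ≈ 355.3°
Leg 3: φ1=0.7544116, φ2=0.5558647, Δφ=-0.1985469, Δλ=4.6458518 rad; a=sin²(Δφ/2)+cosφ1·cosφ2·sin²(Δλ/2)=0.3398842439; c=2·atan2(√a, √(1-a))=1.244822468; dist=6371·c=7930.764 ≈ 7930.8 km; running total=36864.4 km
Leg 3 bearing: y=sinΔλ·cosφ2=-0.84756485, x=cosφ1·sinφ2-sinφ1·cosφ2·cosΔλ=0.42318507; θ=atan2(y, x)=-63.4673° <0 so +360° → 296.5327° ≈ 296.5°
Leg 4: φ1=0.5558647, φ2=-1.1311706, Δφ=-1.6870353, Δλ=-0.8064364 rad; a=sin²(Δφ/2)+cosφ1·cosφ2·sin²(Δλ/2)=0.6136498278; c=2·atan2(√a, √(1-a))=1.800100182; dist=6371·c=11468.438 ≈ 11468.4 km; running total=48332.8 km
Leg 4 bearing: y=sinΔλ·cosφ2=-0.30720951, x=cosφ1·sinφ2-sinφ1·cosφ2·cosΔλ=-0.92409804; θ=atan2(y, x)=-161.6110° <0 so +360° → 198.3890° ≈ 198.4°
Leg 5: φ1=-1.1311706, φ2=-0.8001497, Δφ=0.3310209, Δλ=-1.5065944 rad; a=sin²(Δφ/2)+cosφ1·cosφ2·sin²(Δλ/2)=0.1658705649; c=2·atan2(√a, √(1-a))=0.838930459; dist=6371·c=5344.826 ≈ 5344.8 km; running total=53677.6 km
Leg 5 bearing: y=sinΔλ·cosφ2=-0.69516416, x=cosφ1·sinφ2-sinφ1·cosφ2·cosΔλ=-0.26490917; θ=atan2(y, x)=-110.8606° <0 so +360° → 249.1394° ≈ 249.1°
Leg 6: φ1=-0.8001497, φ2=-0.5448010, Δφ=0.2553487, Δλ=-1.8790878 rad; a=sin²(Δφ/2)+cosφ1·cosφ2·sin²(Δλ/2)=0.4044738043; c=2·atan2(√a, √(1-a))=1.378562151; dist=6371·c=8782.819 ≈ 8782.8 km; running total=62460.4 km
Leg 6 bearing: y=sinΔλ·cosφ2=-0.81490920, x=cosφ1·sinφ2-sinφ1·cosφ2·cosΔλ=-0.54719465; θ=atan2(y, x)=-123.8805° <0 so +360° → 236.1195° ≈ 236.1°

Leg 1: dist=17397.1 km, bearing=289.2°
Leg 2: dist=11536.5 km, bearing=355.3°
Leg 3: dist=7930.8 km, bearing=296.5°
Leg 4: dist=11468.4 km, bearing=198.4°
Leg 5: dist=5344.8 km, bearing=249.1°
Leg 6: dist=8782.8 km, bearing=236.1°
Total: 62460.4 km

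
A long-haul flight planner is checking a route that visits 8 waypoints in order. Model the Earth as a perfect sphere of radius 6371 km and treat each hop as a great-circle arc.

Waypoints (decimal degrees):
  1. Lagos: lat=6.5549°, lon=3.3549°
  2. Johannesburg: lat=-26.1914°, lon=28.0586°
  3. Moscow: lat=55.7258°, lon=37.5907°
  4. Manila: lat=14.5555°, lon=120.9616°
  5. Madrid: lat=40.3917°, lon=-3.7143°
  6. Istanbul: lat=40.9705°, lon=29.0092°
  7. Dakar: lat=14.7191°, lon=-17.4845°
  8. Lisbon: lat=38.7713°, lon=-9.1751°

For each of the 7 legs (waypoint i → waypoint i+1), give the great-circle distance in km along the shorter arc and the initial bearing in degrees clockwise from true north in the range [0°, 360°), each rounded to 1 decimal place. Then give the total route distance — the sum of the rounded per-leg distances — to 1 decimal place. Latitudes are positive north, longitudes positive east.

Leg 1: dist=4512.4 km, bearing=144.8°
Leg 2: dist=9153.7 km, bearing=5.4°
Leg 3: dist=8261.8 km, bearing=87.1°
Leg 4: dist=11660.5 km, bearing=319.6°
Leg 5: dist=2743.9 km, bearing=77.9°
Leg 6: dist=5335.6 km, bearing=250.8°
Leg 7: dist=2795.7 km, bearing=15.4°
Total: 44463.6 km

Leg 1: φ1=0.1144046, φ2=-0.4571262, Δφ=-0.5715308, Δλ=0.4311609 rad; a=sin²(Δφ/2)+cosφ1·cosφ2·sin²(Δλ/2)=0.1202556489; c=2·atan2(√a, √(1-a))=0.708269555; dist=6371·c=4512.385 ≈ 4512.4 km; running total=4512.4 km
Leg 1 bearing: y=sinΔλ·cosφ2=0.37501506, x=cosφ1·sinφ2-sinφ1·cosφ2·cosΔλ=-0.53154550; θ=atan2(y, x)=144.7963° ≈ 144.8°
Leg 2: φ1=-0.4571262, φ2=0.9725987, Δφ=1.4297249, Δλ=0.1663665 rad; a=sin²(Δφ/2)+cosφ1·cosφ2·sin²(Δλ/2)=0.4331865526; c=2·atan2(√a, √(1-a))=1.436768525; dist=6371·c=9153.652 ≈ 9153.7 km; running total=13666.1 km
Leg 2 bearing: y=sinΔλ·cosφ2=0.09325839, x=cosφ1·sinφ2-sinφ1·cosφ2·cosΔλ=0.98663404; θ=atan2(y, x)=5.3997° ≈ 5.4°
Leg 3: φ1=0.9725987, φ2=0.2540414, Δφ=-0.7185573, Δλ=1.4550967 rad; a=sin²(Δφ/2)+cosφ1·cosφ2·sin²(Δλ/2)=0.3646991322; c=2·atan2(√a, √(1-a))=1.296778295; dist=6371·c=8261.775 ≈ 8261.8 km; running total=21927.9 km
Leg 3 bearing: y=sinΔλ·cosφ2=0.96143350, x=cosφ1·sinφ2-sinφ1·cosφ2·cosΔλ=0.04919687; θ=atan2(y, x)=87.0707° ≈ 87.1°
Leg 4: φ1=0.2540414, φ2=0.7049682, Δφ=0.4509268, Δλ=-2.1760050 rad; a=sin²(Δφ/2)+cosφ1·cosφ2·sin²(Δλ/2)=0.6282772102; c=2·atan2(√a, √(1-a))=1.830251936; dist=6371·c=11660.535 ≈ 11660.5 km; running total=33588.4 km
Leg 4 bearing: y=sinΔλ·cosφ2=-0.62635368, x=cosφ1·sinφ2-sinφ1·cosφ2·cosΔλ=0.73611201; θ=atan2(y, x)=-40.3943° <0 so +360° → 319.6057° ≈ 319.6°
Leg 5: φ1=0.7049682, φ2=0.7150701, Δφ=0.0101020, Δλ=0.5711328 rad; a=sin²(Δφ/2)+cosφ1·cosφ2·sin²(Δλ/2)=0.0456603073; c=2·atan2(√a, √(1-a))=0.430686424; dist=6371·c=2743.903 ≈ 2743.9 km; running total=36332.3 km
Leg 5 bearing: y=sinΔλ·cosφ2=0.40816755, x=cosφ1·sinφ2-sinφ1·cosφ2·cosΔλ=0.08775551; θ=atan2(y, x)=77.8662° ≈ 77.9°
Leg 6: φ1=0.7150701, φ2=0.2568968, Δφ=-0.4581734, Δλ=-0.8114681 rad; a=sin²(Δφ/2)+cosφ1·cosφ2·sin²(Δλ/2)=0.1653324018; c=2·atan2(√a, √(1-a))=0.837482704; dist=6371·c=5335.602 ≈ 5335.6 km; running total=41667.9 km
Leg 6 bearing: y=sinΔλ·cosφ2=-0.70149663, x=cosφ1·sinφ2-sinφ1·cosφ2·cosΔλ=-0.24473021; θ=atan2(y, x)=-109.2323° <0 so +360° → 250.7677° ≈ 250.8°
Leg 7: φ1=0.2568968, φ2=0.6766868, Δφ=0.4197901, Δλ=0.1450264 rad; a=sin²(Δφ/2)+cosφ1·cosφ2·sin²(Δλ/2)=0.0473707993; c=2·atan2(√a, √(1-a))=0.438808798; dist=6371·c=2795.651 ≈ 2795.7 km; running total=44463.6 km
Leg 7 bearing: y=sinΔλ·cosφ2=0.11267413, x=cosφ1·sinφ2-sinφ1·cosφ2·cosΔλ=0.40964835; θ=atan2(y, x)=15.3790° ≈ 15.4°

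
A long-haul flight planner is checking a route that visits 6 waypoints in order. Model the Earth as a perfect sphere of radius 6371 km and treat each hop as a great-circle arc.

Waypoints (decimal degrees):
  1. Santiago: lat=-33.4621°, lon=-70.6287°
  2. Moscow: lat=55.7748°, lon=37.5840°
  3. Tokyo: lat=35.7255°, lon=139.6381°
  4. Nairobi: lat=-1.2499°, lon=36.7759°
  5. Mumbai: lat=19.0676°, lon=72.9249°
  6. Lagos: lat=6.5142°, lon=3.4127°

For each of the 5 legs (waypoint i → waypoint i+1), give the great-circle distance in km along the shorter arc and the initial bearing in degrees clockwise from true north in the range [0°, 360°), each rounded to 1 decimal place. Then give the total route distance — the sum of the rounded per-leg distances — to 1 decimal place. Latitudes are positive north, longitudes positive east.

Leg 1: dist=14127.7 km, bearing=42.0°
Leg 2: dist=7472.9 km, bearing=59.4°
Leg 3: dist=11247.6 km, bearing=276.6°
Leg 4: dist=4547.7 km, bearing=58.4°
Leg 5: dist=7622.1 km, bearing=269.6°
Total: 45018.0 km

Leg 1: φ1=-0.5840238, φ2=0.9734539, Δφ=1.5574777, Δλ=1.8886679 rad; a=sin²(Δφ/2)+cosφ1·cosφ2·sin²(Δλ/2)=0.8012784349; c=2·atan2(√a, √(1-a))=2.217497368; dist=6371·c=14127.676 ≈ 14127.7 km; running total=14127.7 km
Leg 1 bearing: y=sinΔλ·cosφ2=0.53427007, x=cosφ1·sinφ2-sinφ1·cosφ2·cosΔλ=0.59285809; θ=atan2(y, x)=42.0244° ≈ 42.0°
Leg 2: φ1=0.9734539, φ2=0.6235276, Δφ=-0.3499263, Δλ=1.7811801 rad; a=sin²(Δφ/2)+cosφ1·cosφ2·sin²(Δλ/2)=0.3062828569; c=2·atan2(√a, √(1-a))=1.172949447; dist=6371·c=7472.861 ≈ 7472.9 km; running total=21600.6 km
Leg 2 bearing: y=sinΔλ·cosφ2=0.79392371, x=cosφ1·sinφ2-sinφ1·cosφ2·cosΔλ=0.46859344; θ=atan2(y, x)=59.4498° ≈ 59.4°
Leg 3: φ1=0.6235276, φ2=-0.0218149, Δφ=-0.6453425, Δλ=-1.7952841 rad; a=sin²(Δφ/2)+cosφ1·cosφ2·sin²(Δλ/2)=0.5967056916; c=2·atan2(√a, √(1-a))=1.765434327; dist=6371·c=11247.582 ≈ 11247.6 km; running total=32848.2 km
Leg 3 bearing: y=sinΔλ·cosφ2=-0.97467630, x=cosφ1·sinφ2-sinφ1·cosφ2·cosΔλ=0.11224144; θ=atan2(y, x)=-83.4309° <0 so +360° → 276.5691° ≈ 276.6°
Leg 4: φ1=-0.0218149, φ2=0.3327924, Δφ=0.3546073, Δλ=0.6309191 rad; a=sin²(Δφ/2)+cosφ1·cosφ2·sin²(Δλ/2)=0.1220627763; c=2·atan2(√a, √(1-a))=0.713807623; dist=6371·c=4547.668 ≈ 4547.7 km; running total=37395.9 km
Leg 4 bearing: y=sinΔλ·cosφ2=0.55752228, x=cosφ1·sinφ2-sinφ1·cosφ2·cosΔλ=0.34325316; θ=atan2(y, x)=58.3804° ≈ 58.4°
Leg 5: φ1=0.3327924, φ2=0.1136942, Δφ=-0.2190982, Δλ=-1.2132168 rad; a=sin²(Δφ/2)+cosφ1·cosφ2·sin²(Δλ/2)=0.3171346817; c=2·atan2(√a, √(1-a))=1.196378622; dist=6371·c=7622.128 ≈ 7622.1 km; running total=45018.0 km
Leg 5 bearing: y=sinΔλ·cosφ2=-0.93069888, x=cosφ1·sinφ2-sinφ1·cosφ2·cosΔλ=-0.00637868; θ=atan2(y, x)=-90.3927° <0 so +360° → 269.6073° ≈ 269.6°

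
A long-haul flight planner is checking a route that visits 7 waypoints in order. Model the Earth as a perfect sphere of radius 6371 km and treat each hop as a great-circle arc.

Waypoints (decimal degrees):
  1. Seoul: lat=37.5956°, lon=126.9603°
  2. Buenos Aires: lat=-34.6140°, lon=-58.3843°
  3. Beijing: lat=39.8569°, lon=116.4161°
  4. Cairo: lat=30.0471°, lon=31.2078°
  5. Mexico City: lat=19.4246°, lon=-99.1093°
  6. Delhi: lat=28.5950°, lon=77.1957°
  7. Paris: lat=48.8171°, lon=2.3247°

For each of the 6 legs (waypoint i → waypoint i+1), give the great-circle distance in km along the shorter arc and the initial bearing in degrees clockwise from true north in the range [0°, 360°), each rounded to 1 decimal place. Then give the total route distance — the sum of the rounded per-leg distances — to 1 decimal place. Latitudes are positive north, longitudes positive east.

Leg 1: φ1=0.6561670, φ2=-0.6041283, Δφ=-1.2602953, Δλ=-3.2348735 rad; a=sin²(Δφ/2)+cosφ1·cosφ2·sin²(Δλ/2)=0.9979056603; c=2·atan2(√a, √(1-a))=3.050032762; dist=6371·c=19431.759 ≈ 19431.8 km; running total=19431.8 km
Leg 1 bearing: y=sinΔλ·cosφ2=0.07665864, x=cosφ1·sinφ2-sinφ1·cosφ2·cosΔλ=0.04983238; θ=atan2(y, x)=56.9739° ≈ 57.0°
Leg 2: φ1=-0.6041283, φ2=0.6956341, Δφ=1.2997624, Δλ=3.0508425 rad; a=sin²(Δφ/2)+cosφ1·cosφ2·sin²(Δλ/2)=0.9966082683; c=2·atan2(√a, √(1-a))=3.025049559; dist=6371·c=19272.591 ≈ 19272.6 km; running total=38704.4 km
Leg 2 bearing: y=sinΔλ·cosφ2=0.06956853, x=cosφ1·sinφ2-sinφ1·cosφ2·cosΔλ=0.09317259; θ=atan2(y, x)=36.7473° ≈ 36.7°
Leg 3: φ1=0.6956341, φ2=0.5244208, Δφ=-0.1712133, Δλ=-1.4871654 rad; a=sin²(Δφ/2)+cosφ1·cosφ2·sin²(Δλ/2)=0.3118004048; c=2·atan2(√a, √(1-a))=1.184889756; dist=6371·c=7548.933 ≈ 7548.9 km; running total=46253.3 km
Leg 3 bearing: y=sinΔλ·cosφ2=-0.86258874, x=cosφ1·sinφ2-sinφ1·cosφ2·cosΔλ=0.33803005; θ=atan2(y, x)=-68.6009° <0 so +360° → 291.3991° ≈ 291.4°
Leg 4: φ1=0.5244208, φ2=0.3390232, Δφ=-0.1853976, Δλ=-2.2744625 rad; a=sin²(Δφ/2)+cosφ1·cosφ2·sin²(Δλ/2)=0.6808342758; c=2·atan2(√a, √(1-a))=1.940853303; dist=6371·c=12365.176 ≈ 12365.2 km; running total=58618.5 km
Leg 4 bearing: y=sinΔλ·cosφ2=-0.71907514, x=cosφ1·sinφ2-sinφ1·cosφ2·cosΔλ=0.59340274; θ=atan2(y, x)=-50.4695° <0 so +360° → 309.5305° ≈ 309.5°
Leg 5: φ1=0.3390232, φ2=0.4990769, Δφ=0.1600537, Δλ=3.0771027 rad; a=sin²(Δφ/2)+cosφ1·cosφ2·sin²(Δλ/2)=0.8335775209; c=2·atan2(√a, √(1-a))=2.301179399; dist=6371·c=14660.814 ≈ 14660.8 km; running total=73279.3 km
Leg 5 bearing: y=sinΔλ·cosφ2=0.05658450, x=cosφ1·sinφ2-sinφ1·cosφ2·cosΔλ=0.74276668; θ=atan2(y, x)=4.3564° ≈ 4.4°
Leg 6: φ1=0.4990769, φ2=0.8520191, Δφ=0.3529422, Δλ=-1.3067455 rad; a=sin²(Δφ/2)+cosφ1·cosφ2·sin²(Δλ/2)=0.2444479518; c=2·atan2(√a, √(1-a))=1.034327475; dist=6371·c=6589.700 ≈ 6589.7 km; running total=79869.0 km
Leg 6 bearing: y=sinΔλ·cosφ2=-0.63564291, x=cosφ1·sinφ2-sinφ1·cosφ2·cosΔλ=0.57855915; θ=atan2(y, x)=-47.6917° <0 so +360° → 312.3083° ≈ 312.3°

Leg 1: dist=19431.8 km, bearing=57.0°
Leg 2: dist=19272.6 km, bearing=36.7°
Leg 3: dist=7548.9 km, bearing=291.4°
Leg 4: dist=12365.2 km, bearing=309.5°
Leg 5: dist=14660.8 km, bearing=4.4°
Leg 6: dist=6589.7 km, bearing=312.3°
Total: 79869.0 km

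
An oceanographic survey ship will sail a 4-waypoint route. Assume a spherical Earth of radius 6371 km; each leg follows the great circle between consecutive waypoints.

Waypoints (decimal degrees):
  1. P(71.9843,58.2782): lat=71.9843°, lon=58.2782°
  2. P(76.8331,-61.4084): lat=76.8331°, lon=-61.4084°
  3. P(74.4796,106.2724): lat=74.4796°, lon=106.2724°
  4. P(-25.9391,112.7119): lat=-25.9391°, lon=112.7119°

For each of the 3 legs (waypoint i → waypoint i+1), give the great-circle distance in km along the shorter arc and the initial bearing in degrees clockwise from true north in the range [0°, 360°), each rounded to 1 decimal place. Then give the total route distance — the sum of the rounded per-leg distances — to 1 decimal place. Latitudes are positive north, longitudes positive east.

Leg 1: φ1=1.2563630, φ2=1.3409906, Δφ=0.0846275, Δλ=-2.0889252 rad; a=sin²(Δφ/2)+cosφ1·cosφ2·sin²(Δλ/2)=0.0544596450; c=2·atan2(√a, √(1-a))=0.471075463; dist=6371·c=3001.222 ≈ 3001.2 km; running total=3001.2 km
Leg 1 bearing: y=sinΔλ·cosφ2=-0.19789057, x=cosφ1·sinφ2-sinφ1·cosφ2·cosΔλ=0.40842930; θ=atan2(y, x)=-25.8509° <0 so +360° → 334.1491° ≈ 334.1°
Leg 2: φ1=1.3409906, φ2=1.2999142, Δφ=-0.0410763, Δλ=2.9265821 rad; a=sin²(Δφ/2)+cosφ1·cosφ2·sin²(Δλ/2)=0.0606719708; c=2·atan2(√a, √(1-a))=0.497756259; dist=6371·c=3171.205 ≈ 3171.2 km; running total=6172.4 km
Leg 2 bearing: y=sinΔλ·cosφ2=0.05709059, x=cosφ1·sinφ2-sinφ1·cosφ2·cosΔλ=0.47402974; θ=atan2(y, x)=6.8674° ≈ 6.9°
Leg 3: φ1=1.2999142, φ2=-0.4527227, Δφ=-1.7526369, Δλ=0.1123905 rad; a=sin²(Δφ/2)+cosφ1·cosφ2·sin²(Δλ/2)=0.5911791470; c=2·atan2(√a, √(1-a))=1.754180759; dist=6371·c=11175.886 ≈ 11175.9 km; running total=17348.3 km
Leg 3 bearing: y=sinΔλ·cosφ2=0.10085556, x=cosφ1·sinφ2-sinφ1·cosφ2·cosΔλ=-0.97804581; θ=atan2(y, x)=174.1125° ≈ 174.1°

Leg 1: dist=3001.2 km, bearing=334.1°
Leg 2: dist=3171.2 km, bearing=6.9°
Leg 3: dist=11175.9 km, bearing=174.1°
Total: 17348.3 km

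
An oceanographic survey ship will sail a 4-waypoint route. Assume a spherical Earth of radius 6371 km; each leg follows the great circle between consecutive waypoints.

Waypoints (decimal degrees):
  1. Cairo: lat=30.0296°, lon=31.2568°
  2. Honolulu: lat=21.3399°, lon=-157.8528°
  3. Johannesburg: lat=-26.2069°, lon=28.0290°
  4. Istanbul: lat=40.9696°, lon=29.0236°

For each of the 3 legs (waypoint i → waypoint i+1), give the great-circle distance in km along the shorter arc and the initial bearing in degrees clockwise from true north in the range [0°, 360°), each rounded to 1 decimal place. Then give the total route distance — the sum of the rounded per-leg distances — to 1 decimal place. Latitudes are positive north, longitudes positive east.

Leg 1: dist=14220.5 km, bearing=10.8°
Leg 2: dist=19208.4 km, bearing=226.7°
Leg 3: dist=7470.4 km, bearing=0.8°
Total: 40899.3 km

Leg 1: φ1=0.5241154, φ2=0.3724515, Δφ=-0.1516639, Δλ=-3.3005852 rad; a=sin²(Δφ/2)+cosφ1·cosφ2·sin²(Δλ/2)=0.8070622701; c=2·atan2(√a, √(1-a))=2.232072526; dist=6371·c=14220.534 ≈ 14220.5 km; running total=14220.5 km
Leg 1 bearing: y=sinΔλ·cosφ2=0.14746854, x=cosφ1·sinφ2-sinφ1·cosφ2·cosΔλ=0.77530902; θ=atan2(y, x)=10.7694° ≈ 10.8°
Leg 2: φ1=0.3724515, φ2=-0.4573967, Δφ=-0.8298482, Δλ=3.2442494 rad; a=sin²(Δφ/2)+cosφ1·cosφ2·sin²(Δλ/2)=0.9959973822; c=2·atan2(√a, √(1-a))=3.014975600; dist=6371·c=19208.410 ≈ 19208.4 km; running total=33428.9 km
Leg 2 bearing: y=sinΔλ·cosφ2=-0.09194251, x=cosφ1·sinφ2-sinφ1·cosφ2·cosΔλ=-0.08656190; θ=atan2(y, x)=-133.2735° <0 so +360° → 226.7265° ≈ 226.7°
Leg 3: φ1=-0.4573967, φ2=0.7150544, Δφ=1.1724511, Δλ=0.0173590 rad; a=sin²(Δφ/2)+cosφ1·cosφ2·sin²(Δλ/2)=0.3061042041; c=2·atan2(√a, √(1-a))=1.172561839; dist=6371·c=7470.391 ≈ 7470.4 km; running total=40899.3 km
Leg 3 bearing: y=sinΔλ·cosφ2=0.01310642, x=cosφ1·sinφ2-sinφ1·cosφ2·cosΔλ=0.92165390; θ=atan2(y, x)=0.8147° ≈ 0.8°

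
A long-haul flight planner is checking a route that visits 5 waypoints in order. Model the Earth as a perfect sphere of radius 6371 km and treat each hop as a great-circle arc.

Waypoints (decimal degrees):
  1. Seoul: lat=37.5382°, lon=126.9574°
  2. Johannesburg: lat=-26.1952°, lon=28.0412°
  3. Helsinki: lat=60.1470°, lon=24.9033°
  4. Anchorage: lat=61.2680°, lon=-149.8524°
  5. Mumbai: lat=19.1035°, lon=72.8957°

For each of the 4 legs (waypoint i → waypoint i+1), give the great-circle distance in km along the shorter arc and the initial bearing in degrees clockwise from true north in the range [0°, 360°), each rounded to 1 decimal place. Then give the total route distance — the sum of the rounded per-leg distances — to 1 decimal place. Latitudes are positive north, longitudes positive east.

Leg 1: dist=12485.7 km, bearing=253.3°
Leg 2: dist=9605.1 km, bearing=358.4°
Leg 3: dist=6506.9 km, bearing=357.0°
Leg 4: dist=10304.5 km, bearing=320.1°
Total: 38902.2 km

Leg 1: φ1=0.6551652, φ2=-0.4571925, Δφ=-1.1123577, Δλ=-1.7264134 rad; a=sin²(Δφ/2)+cosφ1·cosφ2·sin²(Δλ/2)=0.6896179087; c=2·atan2(√a, √(1-a))=1.959766608; dist=6371·c=12485.673 ≈ 12485.7 km; running total=12485.7 km
Leg 1 bearing: y=sinΔλ·cosφ2=-0.88645251, x=cosφ1·sinφ2-sinφ1·cosφ2·cosΔλ=-0.26529632; θ=atan2(y, x)=-106.6613° <0 so +360° → 253.3387° ≈ 253.3°
Leg 2: φ1=-0.4571925, φ2=1.0497632, Δφ=1.5069557, Δλ=-0.0547667 rad; a=sin²(Δφ/2)+cosφ1·cosφ2·sin²(Δλ/2)=0.4684361890; c=2·atan2(√a, √(1-a))=1.507626701; dist=6371·c=9605.090 ≈ 9605.1 km; running total=22090.8 km
Leg 2 bearing: y=sinΔλ·cosφ2=-0.02724794, x=cosφ1·sinφ2-sinφ1·cosφ2·cosΔλ=0.99763343; θ=atan2(y, x)=-1.5645° <0 so +360° → 358.4355° ≈ 358.4°
Leg 3: φ1=1.0497632, φ2=1.0693283, Δφ=0.0195651, Δλ=-3.0500624 rad; a=sin²(Δφ/2)+cosφ1·cosφ2·sin²(Δλ/2)=0.2388826372; c=2·atan2(√a, √(1-a))=1.021327021; dist=6371·c=6506.874 ≈ 6506.9 km; running total=28597.7 km
Leg 3 bearing: y=sinΔλ·cosφ2=-0.04393842, x=cosφ1·sinφ2-sinφ1·cosφ2·cosΔλ=0.85166913; θ=atan2(y, x)=-2.9533° <0 so +360° → 357.0467° ≈ 357.0°
Leg 4: φ1=1.0693283, φ2=0.3334190, Δφ=-0.7359094, Δλ=3.8876877 rad; a=sin²(Δφ/2)+cosφ1·cosφ2·sin²(Δλ/2)=0.5232940418; c=2·atan2(√a, √(1-a))=1.617401280; dist=6371·c=10304.464 ≈ 10304.5 km; running total=38902.2 km
Leg 4 bearing: y=sinΔλ·cosφ2=-0.64139545, x=cosφ1·sinφ2-sinφ1·cosφ2·cosΔλ=0.76579464; θ=atan2(y, x)=-39.9480° <0 so +360° → 320.0520° ≈ 320.1°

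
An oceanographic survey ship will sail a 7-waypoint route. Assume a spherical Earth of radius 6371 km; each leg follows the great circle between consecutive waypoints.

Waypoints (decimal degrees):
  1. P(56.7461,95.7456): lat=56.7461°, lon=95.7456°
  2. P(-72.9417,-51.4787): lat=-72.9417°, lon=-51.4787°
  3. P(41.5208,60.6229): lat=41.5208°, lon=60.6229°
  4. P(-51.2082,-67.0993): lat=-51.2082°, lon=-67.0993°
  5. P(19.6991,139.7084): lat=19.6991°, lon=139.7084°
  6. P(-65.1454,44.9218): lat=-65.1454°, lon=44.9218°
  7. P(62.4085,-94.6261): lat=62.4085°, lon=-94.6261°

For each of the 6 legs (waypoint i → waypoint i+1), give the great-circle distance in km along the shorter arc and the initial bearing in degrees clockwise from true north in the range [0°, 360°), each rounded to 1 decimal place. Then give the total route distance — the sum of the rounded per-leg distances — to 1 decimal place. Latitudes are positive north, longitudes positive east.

Leg 1: dist=17700.1 km, bearing=206.5°
Leg 2: dist=15095.3 km, bearing=96.2°
Leg 3: dist=15954.4 km, bearing=236.4°
Leg 4: dist=15801.6 km, bearing=223.7°
Leg 5: dist=12210.2 km, bearing=206.4°
Leg 6: dist=18039.8 km, bearing=279.9°
Total: 94801.4 km

Leg 1: φ1=0.9904063, φ2=-1.2730728, Δφ=-2.2634791, Δλ=-2.5695488 rad; a=sin²(Δφ/2)+cosφ1·cosφ2·sin²(Δλ/2)=0.9673531512; c=2·atan2(√a, √(1-a))=2.778228154; dist=6371·c=17700.092 ≈ 17700.1 km; running total=17700.1 km
Leg 1 bearing: y=sinΔλ·cosφ2=-0.15880260, x=cosφ1·sinφ2-sinφ1·cosφ2·cosΔλ=-0.31797148; θ=atan2(y, x)=-153.4614° <0 so +360° → 206.5386° ≈ 206.5°
Leg 2: φ1=-1.2730728, φ2=0.7246747, Δφ=1.9977475, Δλ=1.9565420 rad; a=sin²(Δφ/2)+cosφ1·cosφ2·sin²(Δλ/2)=0.8581827696; c=2·atan2(√a, √(1-a))=2.369375603; dist=6371·c=15095.292 ≈ 15095.3 km; running total=32795.4 km
Leg 2 bearing: y=sinΔλ·cosφ2=0.69369813, x=cosφ1·sinφ2-sinφ1·cosφ2·cosΔλ=-0.07485532; θ=atan2(y, x)=96.1588° ≈ 96.2°
Leg 3: φ1=0.7246747, φ2=-0.8937517, Δφ=-1.6184264, Δλ=-2.2291729 rad; a=sin²(Δφ/2)+cosφ1·cosφ2·sin²(Δλ/2)=0.9018327529; c=2·atan2(√a, √(1-a))=2.504225846; dist=6371·c=15954.423 ≈ 15954.4 km; running total=48749.8 km
Leg 3 bearing: y=sinΔλ·cosφ2=-0.49554695, x=cosφ1·sinφ2-sinφ1·cosφ2·cosΔλ=-0.32947683; θ=atan2(y, x)=-123.6189° <0 so +360° → 236.3811° ≈ 236.4°
Leg 4: φ1=-0.8937517, φ2=0.3438142, Δφ=1.2375658, Δλ=3.6094753 rad; a=sin²(Δφ/2)+cosφ1·cosφ2·sin²(Δλ/2)=0.8945828014; c=2·atan2(√a, √(1-a))=2.480245582; dist=6371·c=15801.645 ≈ 15801.6 km; running total=64551.4 km
Leg 4 bearing: y=sinΔλ·cosφ2=-0.42460324, x=cosφ1·sinφ2-sinφ1·cosφ2·cosΔλ=-0.44376766; θ=atan2(y, x)=-136.2643° <0 so +360° → 223.7357° ≈ 223.7°
Leg 5: φ1=0.3438142, φ2=-1.1370017, Δφ=-1.4808159, Δλ=-1.6543383 rad; a=sin²(Δφ/2)+cosφ1·cosφ2·sin²(Δλ/2)=0.6694399047; c=2·atan2(√a, √(1-a))=1.916522327; dist=6371·c=12210.164 ≈ 12210.2 km; running total=76761.6 km
Leg 5 bearing: y=sinΔλ·cosφ2=-0.41885106, x=cosφ1·sinφ2-sinφ1·cosφ2·cosΔλ=-0.84245134; θ=atan2(y, x)=-153.5643° <0 so +360° → 206.4357° ≈ 206.4°
Leg 6: φ1=-1.1370017, φ2=1.0892338, Δφ=2.2262355, Δλ=-2.4355703 rad; a=sin²(Δφ/2)+cosφ1·cosφ2·sin²(Δλ/2)=0.9761608941; c=2·atan2(√a, √(1-a))=2.831554035; dist=6371·c=18039.831 ≈ 18039.8 km; running total=94801.4 km
Leg 6 bearing: y=sinΔλ·cosφ2=-0.30050678, x=cosφ1·sinφ2-sinφ1·cosφ2·cosΔλ=0.05271517; θ=atan2(y, x)=-80.0504° <0 so +360° → 279.9496° ≈ 279.9°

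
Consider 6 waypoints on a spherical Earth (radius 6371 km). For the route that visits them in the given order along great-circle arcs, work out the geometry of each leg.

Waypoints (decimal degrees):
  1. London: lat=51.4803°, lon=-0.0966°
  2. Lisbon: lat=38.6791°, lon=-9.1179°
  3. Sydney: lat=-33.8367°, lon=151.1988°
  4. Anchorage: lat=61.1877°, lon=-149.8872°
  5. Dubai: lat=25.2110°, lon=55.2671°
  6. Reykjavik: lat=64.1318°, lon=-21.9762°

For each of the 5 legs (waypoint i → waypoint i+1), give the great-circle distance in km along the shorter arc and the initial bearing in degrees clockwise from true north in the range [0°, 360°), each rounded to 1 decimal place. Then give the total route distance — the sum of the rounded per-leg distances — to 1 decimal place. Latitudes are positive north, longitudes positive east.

Leg 1: dist=1587.1 km, bearing=209.8°
Leg 2: dist=18174.1 km, bearing=79.1°
Leg 3: dist=11823.6 km, bearing=25.5°
Leg 4: dist=10144.3 km, bearing=337.4°
Leg 5: dist=6887.1 km, bearing=331.2°
Total: 48616.2 km

Leg 1: φ1=0.8985007, φ2=0.6750776, Δφ=-0.2234231, Δλ=-0.1574514 rad; a=sin²(Δφ/2)+cosφ1·cosφ2·sin²(Δλ/2)=0.0154346461; c=2·atan2(√a, √(1-a))=0.249116164; dist=6371·c=1587.119 ≈ 1587.1 km; running total=1587.1 km
Leg 1 bearing: y=sinΔλ·cosφ2=-0.12240852, x=cosφ1·sinφ2-sinφ1·cosφ2·cosΔλ=-0.21401361; θ=atan2(y, x)=-150.2319° <0 so +360° → 209.7681° ≈ 209.8°
Leg 2: φ1=0.6750776, φ2=-0.5905618, Δφ=-1.2656395, Δλ=2.7980543 rad; a=sin²(Δφ/2)+cosφ1·cosφ2·sin²(Δλ/2)=0.9792708499; c=2·atan2(√a, √(1-a))=2.852635996; dist=6371·c=18174.144 ≈ 18174.1 km; running total=19761.2 km
Leg 2 bearing: y=sinΔλ·cosφ2=0.27977281, x=cosφ1·sinφ2-sinφ1·cosφ2·cosΔλ=0.05408315; θ=atan2(y, x)=79.0591° ≈ 79.1°
Leg 3: φ1=-0.5905618, φ2=1.0679268, Δφ=1.6584886, Δλ=-5.2549420 rad; a=sin²(Δφ/2)+cosφ1·cosφ2·sin²(Δλ/2)=0.6406011859; c=2·atan2(√a, √(1-a))=1.855843136; dist=6371·c=11823.577 ≈ 11823.6 km; running total=31584.8 km
Leg 3 bearing: y=sinΔλ·cosφ2=0.41273170, x=cosφ1·sinφ2-sinφ1·cosφ2·cosΔλ=0.86635891; θ=atan2(y, x)=25.4730° ≈ 25.5°
Leg 4: φ1=1.0679268, φ2=0.4400150, Δφ=-0.6279119, Δλ=3.5806180 rad; a=sin²(Δφ/2)+cosφ1·cosφ2·sin²(Δλ/2)=0.5107312125; c=2·atan2(√a, √(1-a))=1.592260400; dist=6371·c=10144.291 ≈ 10144.3 km; running total=41729.1 km
Leg 4 bearing: y=sinΔλ·cosφ2=-0.38456873, x=cosφ1·sinφ2-sinφ1·cosφ2·cosΔλ=0.92284682; θ=atan2(y, x)=-22.6225° <0 so +360° → 337.3775° ≈ 337.4°
Leg 5: φ1=0.4400150, φ2=1.1193111, Δφ=0.6792961, Δλ=-1.3481499 rad; a=sin²(Δφ/2)+cosφ1·cosφ2·sin²(Δλ/2)=0.2647818817; c=2·atan2(√a, √(1-a))=1.081011258; dist=6371·c=6887.123 ≈ 6887.1 km; running total=48616.2 km
Leg 5 bearing: y=sinΔλ·cosφ2=-0.42553298, x=cosφ1·sinφ2-sinφ1·cosφ2·cosΔλ=0.77305331; θ=atan2(y, x)=-28.8309° <0 so +360° → 331.1691° ≈ 331.2°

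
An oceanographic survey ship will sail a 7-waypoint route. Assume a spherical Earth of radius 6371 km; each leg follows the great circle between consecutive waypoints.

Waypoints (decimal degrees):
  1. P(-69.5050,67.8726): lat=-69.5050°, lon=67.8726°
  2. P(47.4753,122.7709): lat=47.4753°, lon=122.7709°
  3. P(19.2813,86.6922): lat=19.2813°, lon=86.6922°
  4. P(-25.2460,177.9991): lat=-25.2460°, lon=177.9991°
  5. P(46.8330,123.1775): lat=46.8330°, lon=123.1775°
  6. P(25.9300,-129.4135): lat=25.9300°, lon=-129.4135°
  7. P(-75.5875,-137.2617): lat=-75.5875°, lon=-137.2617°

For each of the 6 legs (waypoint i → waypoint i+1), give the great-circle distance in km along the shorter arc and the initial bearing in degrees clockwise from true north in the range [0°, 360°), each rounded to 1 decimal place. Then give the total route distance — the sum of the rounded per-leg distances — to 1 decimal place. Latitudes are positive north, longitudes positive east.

Leg 1: φ1=-1.2130911, φ2=0.8286003, Δφ=2.0416914, Δλ=0.9581561 rad; a=sin²(Δφ/2)+cosφ1·cosφ2·sin²(Δλ/2)=0.7771272672; c=2·atan2(√a, √(1-a))=2.158263407; dist=6371·c=13750.296 ≈ 13750.3 km; running total=13750.3 km
Leg 1 bearing: y=sinΔλ·cosφ2=0.55298239, x=cosφ1·sinφ2-sinφ1·cosφ2·cosΔλ=0.62210319; θ=atan2(y, x)=41.6336° ≈ 41.6°
Leg 2: φ1=0.8286003, φ2=0.3365222, Δφ=-0.4920781, Δλ=-0.6296921 rad; a=sin²(Δφ/2)+cosφ1·cosφ2·sin²(Δλ/2)=0.1205044718; c=2·atan2(√a, √(1-a))=0.709034211; dist=6371·c=4517.257 ≈ 4517.3 km; running total=18267.6 km
Leg 2 bearing: y=sinΔλ·cosφ2=-0.55586405, x=cosφ1·sinφ2-sinφ1·cosφ2·cosΔλ=-0.33903943; θ=atan2(y, x)=-121.3804° <0 so +360° → 238.6196° ≈ 238.6°
Leg 3: φ1=0.3365222, φ2=-0.4406258, Δφ=-0.7771480, Δλ=1.5936060 rad; a=sin²(Δφ/2)+cosφ1·cosφ2·sin²(Δλ/2)=0.5801534902; c=2·atan2(√a, √(1-a))=1.731797974; dist=6371·c=11033.285 ≈ 11033.3 km; running total=29300.9 km
Leg 3 bearing: y=sinΔλ·cosφ2=0.90424964, x=cosφ1·sinφ2-sinφ1·cosφ2·cosΔλ=-0.39577047; θ=atan2(y, x)=113.6380° ≈ 113.6°
Leg 4: φ1=-0.4406258, φ2=0.8173900, Δφ=1.2580159, Δλ=-0.9568174 rad; a=sin²(Δφ/2)+cosφ1·cosφ2·sin²(Δλ/2)=0.4772908087; c=2·atan2(√a, √(1-a))=1.525362315; dist=6371·c=9718.083 ≈ 9718.1 km; running total=39019.0 km
Leg 4 bearing: y=sinΔλ·cosφ2=-0.55917963, x=cosφ1·sinφ2-sinφ1·cosφ2·cosΔλ=0.82780149; θ=atan2(y, x)=-34.0390° <0 so +360° → 325.9610° ≈ 326.0°
Leg 5: φ1=0.8173900, φ2=0.4525639, Δφ=-0.3648262, Δλ=-4.4085446 rad; a=sin²(Δφ/2)+cosφ1·cosφ2·sin²(Δλ/2)=0.4325741029; c=2·atan2(√a, √(1-a))=1.435532438; dist=6371·c=9145.777 ≈ 9145.8 km; running total=48164.8 km
Leg 5 bearing: y=sinΔλ·cosφ2=0.85813369, x=cosφ1·sinφ2-sinφ1·cosφ2·cosΔλ=0.49540040; θ=atan2(y, x)=60.0022° ≈ 60.0°
Leg 6: φ1=0.4525639, φ2=-1.3192507, Δφ=-1.7718146, Δλ=-0.1369769 rad; a=sin²(Δφ/2)+cosφ1·cosφ2·sin²(Δλ/2)=0.6008819509; c=2·atan2(√a, √(1-a))=1.773954854; dist=6371·c=11301.866 ≈ 11301.9 km; running total=59466.7 km
Leg 6 bearing: y=sinΔλ·cosφ2=-0.03398721, x=cosφ1·sinφ2-sinφ1·cosφ2·cosΔλ=-0.97884432; θ=atan2(y, x)=-178.0114° <0 so +360° → 181.9886° ≈ 182.0°

Leg 1: dist=13750.3 km, bearing=41.6°
Leg 2: dist=4517.3 km, bearing=238.6°
Leg 3: dist=11033.3 km, bearing=113.6°
Leg 4: dist=9718.1 km, bearing=326.0°
Leg 5: dist=9145.8 km, bearing=60.0°
Leg 6: dist=11301.9 km, bearing=182.0°
Total: 59466.7 km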